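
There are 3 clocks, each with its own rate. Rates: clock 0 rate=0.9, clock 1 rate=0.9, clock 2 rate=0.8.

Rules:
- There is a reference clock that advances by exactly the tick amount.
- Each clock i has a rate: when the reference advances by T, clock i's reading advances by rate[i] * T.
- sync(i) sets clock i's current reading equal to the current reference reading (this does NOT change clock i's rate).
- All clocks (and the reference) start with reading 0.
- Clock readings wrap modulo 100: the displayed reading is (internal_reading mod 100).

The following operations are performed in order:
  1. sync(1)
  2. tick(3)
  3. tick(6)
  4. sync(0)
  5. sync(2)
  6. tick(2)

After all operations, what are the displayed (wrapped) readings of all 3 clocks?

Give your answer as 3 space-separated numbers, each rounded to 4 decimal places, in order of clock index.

After op 1 sync(1): ref=0.0000 raw=[0.0000 0.0000 0.0000]
After op 2 tick(3): ref=3.0000 raw=[2.7000 2.7000 2.4000]
After op 3 tick(6): ref=9.0000 raw=[8.1000 8.1000 7.2000]
After op 4 sync(0): ref=9.0000 raw=[9.0000 8.1000 7.2000]
After op 5 sync(2): ref=9.0000 raw=[9.0000 8.1000 9.0000]
After op 6 tick(2): ref=11.0000 raw=[10.8000 9.9000 10.6000]
Wrap final raw readings (mod 100): 10.8000 mod 100 = 10.8000; 9.9000 mod 100 = 9.9000; 10.6000 mod 100 = 10.6000

Answer: 10.8000 9.9000 10.6000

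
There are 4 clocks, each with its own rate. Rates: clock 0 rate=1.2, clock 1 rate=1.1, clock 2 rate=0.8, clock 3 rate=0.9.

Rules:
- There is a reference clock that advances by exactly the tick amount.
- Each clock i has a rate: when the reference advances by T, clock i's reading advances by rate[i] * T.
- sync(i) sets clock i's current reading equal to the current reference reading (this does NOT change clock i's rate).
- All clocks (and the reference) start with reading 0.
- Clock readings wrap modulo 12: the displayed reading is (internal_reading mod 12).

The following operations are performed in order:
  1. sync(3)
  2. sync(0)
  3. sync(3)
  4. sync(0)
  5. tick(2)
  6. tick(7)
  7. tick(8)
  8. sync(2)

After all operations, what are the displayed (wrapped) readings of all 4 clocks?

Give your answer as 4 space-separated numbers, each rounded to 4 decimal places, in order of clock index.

Answer: 8.4000 6.7000 5.0000 3.3000

Derivation:
After op 1 sync(3): ref=0.0000 raw=[0.0000 0.0000 0.0000 0.0000]
After op 2 sync(0): ref=0.0000 raw=[0.0000 0.0000 0.0000 0.0000]
After op 3 sync(3): ref=0.0000 raw=[0.0000 0.0000 0.0000 0.0000]
After op 4 sync(0): ref=0.0000 raw=[0.0000 0.0000 0.0000 0.0000]
After op 5 tick(2): ref=2.0000 raw=[2.4000 2.2000 1.6000 1.8000]
After op 6 tick(7): ref=9.0000 raw=[10.8000 9.9000 7.2000 8.1000]
After op 7 tick(8): ref=17.0000 raw=[20.4000 18.7000 13.6000 15.3000]
After op 8 sync(2): ref=17.0000 raw=[20.4000 18.7000 17.0000 15.3000]
Wrap final raw readings (mod 12): 20.4000 mod 12 = 8.4000; 18.7000 mod 12 = 6.7000; 17.0000 mod 12 = 5.0000; 15.3000 mod 12 = 3.3000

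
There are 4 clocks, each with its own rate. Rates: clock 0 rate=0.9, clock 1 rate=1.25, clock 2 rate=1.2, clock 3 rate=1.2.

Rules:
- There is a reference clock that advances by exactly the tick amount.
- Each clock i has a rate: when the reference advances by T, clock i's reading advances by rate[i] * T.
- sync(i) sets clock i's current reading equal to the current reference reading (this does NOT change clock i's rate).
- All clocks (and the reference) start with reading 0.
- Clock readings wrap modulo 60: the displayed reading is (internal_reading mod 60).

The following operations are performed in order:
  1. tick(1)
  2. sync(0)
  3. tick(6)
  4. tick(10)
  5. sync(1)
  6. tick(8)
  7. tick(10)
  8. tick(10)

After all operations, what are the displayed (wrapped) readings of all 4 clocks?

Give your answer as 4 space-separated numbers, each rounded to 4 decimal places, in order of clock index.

After op 1 tick(1): ref=1.0000 raw=[0.9000 1.2500 1.2000 1.2000]
After op 2 sync(0): ref=1.0000 raw=[1.0000 1.2500 1.2000 1.2000]
After op 3 tick(6): ref=7.0000 raw=[6.4000 8.7500 8.4000 8.4000]
After op 4 tick(10): ref=17.0000 raw=[15.4000 21.2500 20.4000 20.4000]
After op 5 sync(1): ref=17.0000 raw=[15.4000 17.0000 20.4000 20.4000]
After op 6 tick(8): ref=25.0000 raw=[22.6000 27.0000 30.0000 30.0000]
After op 7 tick(10): ref=35.0000 raw=[31.6000 39.5000 42.0000 42.0000]
After op 8 tick(10): ref=45.0000 raw=[40.6000 52.0000 54.0000 54.0000]
Wrap final raw readings (mod 60): 40.6000 mod 60 = 40.6000; 52.0000 mod 60 = 52.0000; 54.0000 mod 60 = 54.0000; 54.0000 mod 60 = 54.0000

Answer: 40.6000 52.0000 54.0000 54.0000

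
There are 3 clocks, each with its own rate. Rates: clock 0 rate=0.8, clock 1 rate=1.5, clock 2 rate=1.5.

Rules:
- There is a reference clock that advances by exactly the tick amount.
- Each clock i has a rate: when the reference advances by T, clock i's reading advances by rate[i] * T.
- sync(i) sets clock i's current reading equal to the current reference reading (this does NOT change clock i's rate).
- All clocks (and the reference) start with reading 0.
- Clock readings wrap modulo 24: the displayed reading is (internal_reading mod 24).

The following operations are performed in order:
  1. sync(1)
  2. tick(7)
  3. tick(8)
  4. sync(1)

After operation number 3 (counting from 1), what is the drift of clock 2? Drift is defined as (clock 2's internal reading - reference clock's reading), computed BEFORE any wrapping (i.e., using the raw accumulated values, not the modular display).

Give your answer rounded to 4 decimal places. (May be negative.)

After op 1 sync(1): ref=0.0000 raw=[0.0000 0.0000 0.0000]
After op 2 tick(7): ref=7.0000 raw=[5.6000 10.5000 10.5000]
After op 3 tick(8): ref=15.0000 raw=[12.0000 22.5000 22.5000]
Drift of clock 2 after op 3: 22.5000 - 15.0000 = 7.5000

Answer: 7.5000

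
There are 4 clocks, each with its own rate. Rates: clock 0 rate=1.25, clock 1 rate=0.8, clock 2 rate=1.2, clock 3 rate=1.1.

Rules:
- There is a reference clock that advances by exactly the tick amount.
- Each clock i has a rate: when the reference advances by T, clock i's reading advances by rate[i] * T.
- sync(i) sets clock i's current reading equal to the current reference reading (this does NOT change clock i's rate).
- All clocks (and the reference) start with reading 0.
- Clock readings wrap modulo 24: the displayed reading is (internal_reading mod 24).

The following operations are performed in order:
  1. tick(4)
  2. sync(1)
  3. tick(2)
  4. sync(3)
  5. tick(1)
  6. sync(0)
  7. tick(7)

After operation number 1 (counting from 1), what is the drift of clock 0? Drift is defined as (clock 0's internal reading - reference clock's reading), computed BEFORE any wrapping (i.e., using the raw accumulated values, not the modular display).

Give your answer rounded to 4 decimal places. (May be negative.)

After op 1 tick(4): ref=4.0000 raw=[5.0000 3.2000 4.8000 4.4000]
Drift of clock 0 after op 1: 5.0000 - 4.0000 = 1.0000

Answer: 1.0000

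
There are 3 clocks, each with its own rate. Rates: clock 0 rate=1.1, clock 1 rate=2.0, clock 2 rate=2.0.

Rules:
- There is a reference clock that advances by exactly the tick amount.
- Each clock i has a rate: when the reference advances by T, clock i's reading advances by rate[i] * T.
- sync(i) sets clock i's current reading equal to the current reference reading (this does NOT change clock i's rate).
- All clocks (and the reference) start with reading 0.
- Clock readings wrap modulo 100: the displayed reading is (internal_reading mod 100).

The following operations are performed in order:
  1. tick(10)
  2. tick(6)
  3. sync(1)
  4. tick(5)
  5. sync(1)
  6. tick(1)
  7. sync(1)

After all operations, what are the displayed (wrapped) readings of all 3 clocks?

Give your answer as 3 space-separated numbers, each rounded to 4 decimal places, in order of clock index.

Answer: 24.2000 22.0000 44.0000

Derivation:
After op 1 tick(10): ref=10.0000 raw=[11.0000 20.0000 20.0000]
After op 2 tick(6): ref=16.0000 raw=[17.6000 32.0000 32.0000]
After op 3 sync(1): ref=16.0000 raw=[17.6000 16.0000 32.0000]
After op 4 tick(5): ref=21.0000 raw=[23.1000 26.0000 42.0000]
After op 5 sync(1): ref=21.0000 raw=[23.1000 21.0000 42.0000]
After op 6 tick(1): ref=22.0000 raw=[24.2000 23.0000 44.0000]
After op 7 sync(1): ref=22.0000 raw=[24.2000 22.0000 44.0000]
Wrap final raw readings (mod 100): 24.2000 mod 100 = 24.2000; 22.0000 mod 100 = 22.0000; 44.0000 mod 100 = 44.0000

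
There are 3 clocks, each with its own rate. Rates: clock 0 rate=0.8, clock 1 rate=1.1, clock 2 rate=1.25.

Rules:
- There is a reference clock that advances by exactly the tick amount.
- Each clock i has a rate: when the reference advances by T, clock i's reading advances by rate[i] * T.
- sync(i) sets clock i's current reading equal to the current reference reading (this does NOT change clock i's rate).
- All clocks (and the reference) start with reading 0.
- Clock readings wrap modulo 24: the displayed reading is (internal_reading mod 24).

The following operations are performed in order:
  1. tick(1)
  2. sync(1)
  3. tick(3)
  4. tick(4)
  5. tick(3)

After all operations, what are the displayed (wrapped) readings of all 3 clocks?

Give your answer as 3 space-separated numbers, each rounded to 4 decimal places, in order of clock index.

Answer: 8.8000 12.0000 13.7500

Derivation:
After op 1 tick(1): ref=1.0000 raw=[0.8000 1.1000 1.2500]
After op 2 sync(1): ref=1.0000 raw=[0.8000 1.0000 1.2500]
After op 3 tick(3): ref=4.0000 raw=[3.2000 4.3000 5.0000]
After op 4 tick(4): ref=8.0000 raw=[6.4000 8.7000 10.0000]
After op 5 tick(3): ref=11.0000 raw=[8.8000 12.0000 13.7500]
Wrap final raw readings (mod 24): 8.8000 mod 24 = 8.8000; 12.0000 mod 24 = 12.0000; 13.7500 mod 24 = 13.7500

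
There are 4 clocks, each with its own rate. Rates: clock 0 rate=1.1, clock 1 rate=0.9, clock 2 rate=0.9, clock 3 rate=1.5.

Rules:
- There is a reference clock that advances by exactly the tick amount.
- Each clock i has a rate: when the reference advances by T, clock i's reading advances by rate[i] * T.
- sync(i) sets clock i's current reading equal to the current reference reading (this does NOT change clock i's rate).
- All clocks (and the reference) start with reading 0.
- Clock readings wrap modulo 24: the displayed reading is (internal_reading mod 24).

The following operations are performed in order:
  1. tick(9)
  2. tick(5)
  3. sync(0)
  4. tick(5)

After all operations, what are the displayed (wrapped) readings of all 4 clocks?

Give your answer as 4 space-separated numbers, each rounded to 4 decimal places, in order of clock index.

Answer: 19.5000 17.1000 17.1000 4.5000

Derivation:
After op 1 tick(9): ref=9.0000 raw=[9.9000 8.1000 8.1000 13.5000]
After op 2 tick(5): ref=14.0000 raw=[15.4000 12.6000 12.6000 21.0000]
After op 3 sync(0): ref=14.0000 raw=[14.0000 12.6000 12.6000 21.0000]
After op 4 tick(5): ref=19.0000 raw=[19.5000 17.1000 17.1000 28.5000]
Wrap final raw readings (mod 24): 19.5000 mod 24 = 19.5000; 17.1000 mod 24 = 17.1000; 17.1000 mod 24 = 17.1000; 28.5000 mod 24 = 4.5000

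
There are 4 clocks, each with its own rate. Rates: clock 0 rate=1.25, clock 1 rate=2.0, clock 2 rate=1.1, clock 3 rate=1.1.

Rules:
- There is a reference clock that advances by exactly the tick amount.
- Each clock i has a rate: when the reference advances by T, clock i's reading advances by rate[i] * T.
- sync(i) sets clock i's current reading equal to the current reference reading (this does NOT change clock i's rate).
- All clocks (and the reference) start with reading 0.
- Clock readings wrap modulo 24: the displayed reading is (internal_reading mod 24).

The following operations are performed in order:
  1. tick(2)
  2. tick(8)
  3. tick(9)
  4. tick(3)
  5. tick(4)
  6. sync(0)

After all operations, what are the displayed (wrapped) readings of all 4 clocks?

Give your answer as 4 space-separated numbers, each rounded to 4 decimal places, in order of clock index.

After op 1 tick(2): ref=2.0000 raw=[2.5000 4.0000 2.2000 2.2000]
After op 2 tick(8): ref=10.0000 raw=[12.5000 20.0000 11.0000 11.0000]
After op 3 tick(9): ref=19.0000 raw=[23.7500 38.0000 20.9000 20.9000]
After op 4 tick(3): ref=22.0000 raw=[27.5000 44.0000 24.2000 24.2000]
After op 5 tick(4): ref=26.0000 raw=[32.5000 52.0000 28.6000 28.6000]
After op 6 sync(0): ref=26.0000 raw=[26.0000 52.0000 28.6000 28.6000]
Wrap final raw readings (mod 24): 26.0000 mod 24 = 2.0000; 52.0000 mod 24 = 4.0000; 28.6000 mod 24 = 4.6000; 28.6000 mod 24 = 4.6000

Answer: 2.0000 4.0000 4.6000 4.6000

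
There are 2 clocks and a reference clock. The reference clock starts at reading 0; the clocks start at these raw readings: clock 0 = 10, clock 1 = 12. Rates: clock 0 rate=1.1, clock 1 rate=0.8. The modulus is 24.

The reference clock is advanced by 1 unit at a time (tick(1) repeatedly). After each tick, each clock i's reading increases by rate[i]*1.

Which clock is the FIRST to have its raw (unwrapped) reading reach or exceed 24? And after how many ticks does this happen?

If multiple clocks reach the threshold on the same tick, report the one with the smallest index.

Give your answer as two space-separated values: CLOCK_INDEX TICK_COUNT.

Answer: 0 13

Derivation:
clock 0: start=10, rate=1.1, needs 24-10 = 14; ticks = ceil(14/1.1) = ceil(12.7273) = 13; reading at tick 13 = 10 + 1.1*13 = 24.3000
clock 1: start=12, rate=0.8, needs 24-12 = 12; ticks = ceil(12/0.8) = ceil(15.0000) = 15; reading at tick 15 = 12 + 0.8*15 = 24.0000
Minimum tick count = 13; winners = [0]; smallest index = 0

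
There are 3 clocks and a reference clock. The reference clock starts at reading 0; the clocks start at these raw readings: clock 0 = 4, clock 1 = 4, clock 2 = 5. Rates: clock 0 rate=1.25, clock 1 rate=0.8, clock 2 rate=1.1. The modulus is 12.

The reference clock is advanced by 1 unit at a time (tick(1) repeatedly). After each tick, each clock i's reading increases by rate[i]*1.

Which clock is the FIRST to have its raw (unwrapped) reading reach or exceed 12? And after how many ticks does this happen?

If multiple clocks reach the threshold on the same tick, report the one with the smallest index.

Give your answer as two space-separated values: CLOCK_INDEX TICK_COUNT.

clock 0: start=4, rate=1.25, needs 12-4 = 8; ticks = ceil(8/1.25) = ceil(6.4000) = 7; reading at tick 7 = 4 + 1.25*7 = 12.7500
clock 1: start=4, rate=0.8, needs 12-4 = 8; ticks = ceil(8/0.8) = ceil(10.0000) = 10; reading at tick 10 = 4 + 0.8*10 = 12.0000
clock 2: start=5, rate=1.1, needs 12-5 = 7; ticks = ceil(7/1.1) = ceil(6.3636) = 7; reading at tick 7 = 5 + 1.1*7 = 12.7000
Minimum tick count = 7; winners = [0, 2]; smallest index = 0

Answer: 0 7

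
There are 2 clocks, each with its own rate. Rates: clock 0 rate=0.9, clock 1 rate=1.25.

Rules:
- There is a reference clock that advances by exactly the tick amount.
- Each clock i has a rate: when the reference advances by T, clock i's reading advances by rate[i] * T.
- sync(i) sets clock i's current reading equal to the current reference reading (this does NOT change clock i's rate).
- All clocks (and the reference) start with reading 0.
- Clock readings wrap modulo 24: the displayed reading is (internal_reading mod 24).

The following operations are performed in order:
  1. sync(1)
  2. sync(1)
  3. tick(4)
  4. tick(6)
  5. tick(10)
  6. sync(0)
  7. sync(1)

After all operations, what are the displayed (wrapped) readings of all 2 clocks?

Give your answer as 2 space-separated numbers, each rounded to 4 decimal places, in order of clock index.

Answer: 20.0000 20.0000

Derivation:
After op 1 sync(1): ref=0.0000 raw=[0.0000 0.0000]
After op 2 sync(1): ref=0.0000 raw=[0.0000 0.0000]
After op 3 tick(4): ref=4.0000 raw=[3.6000 5.0000]
After op 4 tick(6): ref=10.0000 raw=[9.0000 12.5000]
After op 5 tick(10): ref=20.0000 raw=[18.0000 25.0000]
After op 6 sync(0): ref=20.0000 raw=[20.0000 25.0000]
After op 7 sync(1): ref=20.0000 raw=[20.0000 20.0000]
Wrap final raw readings (mod 24): 20.0000 mod 24 = 20.0000; 20.0000 mod 24 = 20.0000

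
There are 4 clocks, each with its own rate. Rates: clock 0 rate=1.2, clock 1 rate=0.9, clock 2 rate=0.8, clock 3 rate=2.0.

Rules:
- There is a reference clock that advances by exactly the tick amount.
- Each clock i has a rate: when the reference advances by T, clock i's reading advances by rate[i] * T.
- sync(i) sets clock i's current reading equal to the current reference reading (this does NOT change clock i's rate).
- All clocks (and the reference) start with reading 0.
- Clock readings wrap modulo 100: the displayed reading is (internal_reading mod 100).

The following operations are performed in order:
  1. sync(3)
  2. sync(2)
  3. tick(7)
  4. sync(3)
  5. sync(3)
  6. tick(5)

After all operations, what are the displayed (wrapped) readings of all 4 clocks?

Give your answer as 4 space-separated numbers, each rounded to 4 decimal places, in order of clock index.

After op 1 sync(3): ref=0.0000 raw=[0.0000 0.0000 0.0000 0.0000]
After op 2 sync(2): ref=0.0000 raw=[0.0000 0.0000 0.0000 0.0000]
After op 3 tick(7): ref=7.0000 raw=[8.4000 6.3000 5.6000 14.0000]
After op 4 sync(3): ref=7.0000 raw=[8.4000 6.3000 5.6000 7.0000]
After op 5 sync(3): ref=7.0000 raw=[8.4000 6.3000 5.6000 7.0000]
After op 6 tick(5): ref=12.0000 raw=[14.4000 10.8000 9.6000 17.0000]
Wrap final raw readings (mod 100): 14.4000 mod 100 = 14.4000; 10.8000 mod 100 = 10.8000; 9.6000 mod 100 = 9.6000; 17.0000 mod 100 = 17.0000

Answer: 14.4000 10.8000 9.6000 17.0000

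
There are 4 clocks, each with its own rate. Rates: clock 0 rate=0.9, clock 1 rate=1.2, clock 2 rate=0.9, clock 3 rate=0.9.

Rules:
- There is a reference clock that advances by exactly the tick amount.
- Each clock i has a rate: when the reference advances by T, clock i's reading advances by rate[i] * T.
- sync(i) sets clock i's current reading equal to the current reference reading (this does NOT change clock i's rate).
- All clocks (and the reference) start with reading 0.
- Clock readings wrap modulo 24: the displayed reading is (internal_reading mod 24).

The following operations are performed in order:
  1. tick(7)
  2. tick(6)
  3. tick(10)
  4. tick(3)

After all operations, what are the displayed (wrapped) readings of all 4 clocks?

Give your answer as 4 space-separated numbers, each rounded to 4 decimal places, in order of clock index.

After op 1 tick(7): ref=7.0000 raw=[6.3000 8.4000 6.3000 6.3000]
After op 2 tick(6): ref=13.0000 raw=[11.7000 15.6000 11.7000 11.7000]
After op 3 tick(10): ref=23.0000 raw=[20.7000 27.6000 20.7000 20.7000]
After op 4 tick(3): ref=26.0000 raw=[23.4000 31.2000 23.4000 23.4000]
Wrap final raw readings (mod 24): 23.4000 mod 24 = 23.4000; 31.2000 mod 24 = 7.2000; 23.4000 mod 24 = 23.4000; 23.4000 mod 24 = 23.4000

Answer: 23.4000 7.2000 23.4000 23.4000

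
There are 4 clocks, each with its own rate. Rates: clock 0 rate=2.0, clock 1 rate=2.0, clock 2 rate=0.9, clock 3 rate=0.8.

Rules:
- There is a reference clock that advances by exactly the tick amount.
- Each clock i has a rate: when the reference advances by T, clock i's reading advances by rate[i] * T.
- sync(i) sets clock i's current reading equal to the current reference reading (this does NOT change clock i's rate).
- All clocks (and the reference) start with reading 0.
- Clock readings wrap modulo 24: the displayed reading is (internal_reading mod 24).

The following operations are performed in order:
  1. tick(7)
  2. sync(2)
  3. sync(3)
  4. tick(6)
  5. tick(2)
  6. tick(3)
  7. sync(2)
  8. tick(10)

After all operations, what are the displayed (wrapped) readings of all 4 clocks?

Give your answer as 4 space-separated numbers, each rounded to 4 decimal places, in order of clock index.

Answer: 8.0000 8.0000 3.0000 23.8000

Derivation:
After op 1 tick(7): ref=7.0000 raw=[14.0000 14.0000 6.3000 5.6000]
After op 2 sync(2): ref=7.0000 raw=[14.0000 14.0000 7.0000 5.6000]
After op 3 sync(3): ref=7.0000 raw=[14.0000 14.0000 7.0000 7.0000]
After op 4 tick(6): ref=13.0000 raw=[26.0000 26.0000 12.4000 11.8000]
After op 5 tick(2): ref=15.0000 raw=[30.0000 30.0000 14.2000 13.4000]
After op 6 tick(3): ref=18.0000 raw=[36.0000 36.0000 16.9000 15.8000]
After op 7 sync(2): ref=18.0000 raw=[36.0000 36.0000 18.0000 15.8000]
After op 8 tick(10): ref=28.0000 raw=[56.0000 56.0000 27.0000 23.8000]
Wrap final raw readings (mod 24): 56.0000 mod 24 = 8.0000; 56.0000 mod 24 = 8.0000; 27.0000 mod 24 = 3.0000; 23.8000 mod 24 = 23.8000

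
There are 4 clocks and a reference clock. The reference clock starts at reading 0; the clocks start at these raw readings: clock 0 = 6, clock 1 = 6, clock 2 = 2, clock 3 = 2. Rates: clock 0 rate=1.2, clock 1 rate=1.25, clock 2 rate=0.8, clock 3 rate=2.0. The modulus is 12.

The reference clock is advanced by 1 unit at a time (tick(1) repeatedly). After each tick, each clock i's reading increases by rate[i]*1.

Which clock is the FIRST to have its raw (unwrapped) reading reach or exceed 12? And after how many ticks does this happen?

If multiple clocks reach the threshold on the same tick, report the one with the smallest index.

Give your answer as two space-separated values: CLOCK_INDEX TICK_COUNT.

clock 0: start=6, rate=1.2, needs 12-6 = 6; ticks = ceil(6/1.2) = ceil(5.0000) = 5; reading at tick 5 = 6 + 1.2*5 = 12.0000
clock 1: start=6, rate=1.25, needs 12-6 = 6; ticks = ceil(6/1.25) = ceil(4.8000) = 5; reading at tick 5 = 6 + 1.25*5 = 12.2500
clock 2: start=2, rate=0.8, needs 12-2 = 10; ticks = ceil(10/0.8) = ceil(12.5000) = 13; reading at tick 13 = 2 + 0.8*13 = 12.4000
clock 3: start=2, rate=2.0, needs 12-2 = 10; ticks = ceil(10/2.0) = ceil(5.0000) = 5; reading at tick 5 = 2 + 2.0*5 = 12.0000
Minimum tick count = 5; winners = [0, 1, 3]; smallest index = 0

Answer: 0 5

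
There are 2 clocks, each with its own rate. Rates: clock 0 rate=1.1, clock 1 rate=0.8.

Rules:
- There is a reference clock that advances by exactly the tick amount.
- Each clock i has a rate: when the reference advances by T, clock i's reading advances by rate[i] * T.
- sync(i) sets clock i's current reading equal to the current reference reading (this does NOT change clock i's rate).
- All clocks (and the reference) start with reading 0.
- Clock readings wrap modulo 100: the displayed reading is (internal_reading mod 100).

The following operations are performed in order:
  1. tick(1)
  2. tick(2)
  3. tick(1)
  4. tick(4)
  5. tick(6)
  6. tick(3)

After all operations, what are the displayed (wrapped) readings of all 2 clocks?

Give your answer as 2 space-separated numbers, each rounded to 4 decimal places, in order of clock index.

After op 1 tick(1): ref=1.0000 raw=[1.1000 0.8000]
After op 2 tick(2): ref=3.0000 raw=[3.3000 2.4000]
After op 3 tick(1): ref=4.0000 raw=[4.4000 3.2000]
After op 4 tick(4): ref=8.0000 raw=[8.8000 6.4000]
After op 5 tick(6): ref=14.0000 raw=[15.4000 11.2000]
After op 6 tick(3): ref=17.0000 raw=[18.7000 13.6000]
Wrap final raw readings (mod 100): 18.7000 mod 100 = 18.7000; 13.6000 mod 100 = 13.6000

Answer: 18.7000 13.6000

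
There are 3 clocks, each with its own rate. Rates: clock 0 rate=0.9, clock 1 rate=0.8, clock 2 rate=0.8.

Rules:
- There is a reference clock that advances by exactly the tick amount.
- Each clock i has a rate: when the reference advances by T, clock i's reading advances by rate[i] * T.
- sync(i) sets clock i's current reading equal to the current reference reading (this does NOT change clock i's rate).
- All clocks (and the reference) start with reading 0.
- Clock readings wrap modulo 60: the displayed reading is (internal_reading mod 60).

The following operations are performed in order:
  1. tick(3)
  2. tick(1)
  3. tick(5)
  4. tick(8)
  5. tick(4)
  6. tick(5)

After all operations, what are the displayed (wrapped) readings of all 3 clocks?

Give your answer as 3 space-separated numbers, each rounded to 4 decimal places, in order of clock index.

Answer: 23.4000 20.8000 20.8000

Derivation:
After op 1 tick(3): ref=3.0000 raw=[2.7000 2.4000 2.4000]
After op 2 tick(1): ref=4.0000 raw=[3.6000 3.2000 3.2000]
After op 3 tick(5): ref=9.0000 raw=[8.1000 7.2000 7.2000]
After op 4 tick(8): ref=17.0000 raw=[15.3000 13.6000 13.6000]
After op 5 tick(4): ref=21.0000 raw=[18.9000 16.8000 16.8000]
After op 6 tick(5): ref=26.0000 raw=[23.4000 20.8000 20.8000]
Wrap final raw readings (mod 60): 23.4000 mod 60 = 23.4000; 20.8000 mod 60 = 20.8000; 20.8000 mod 60 = 20.8000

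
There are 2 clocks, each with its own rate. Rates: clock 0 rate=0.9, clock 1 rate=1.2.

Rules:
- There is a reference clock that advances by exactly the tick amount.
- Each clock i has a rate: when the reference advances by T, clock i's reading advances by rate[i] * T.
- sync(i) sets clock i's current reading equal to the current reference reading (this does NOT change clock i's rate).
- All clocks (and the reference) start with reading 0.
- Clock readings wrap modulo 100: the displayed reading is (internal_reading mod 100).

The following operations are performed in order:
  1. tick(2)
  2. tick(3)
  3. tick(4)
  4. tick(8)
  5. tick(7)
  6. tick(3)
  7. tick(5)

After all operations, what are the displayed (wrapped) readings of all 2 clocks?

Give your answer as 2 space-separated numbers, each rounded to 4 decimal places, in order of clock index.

Answer: 28.8000 38.4000

Derivation:
After op 1 tick(2): ref=2.0000 raw=[1.8000 2.4000]
After op 2 tick(3): ref=5.0000 raw=[4.5000 6.0000]
After op 3 tick(4): ref=9.0000 raw=[8.1000 10.8000]
After op 4 tick(8): ref=17.0000 raw=[15.3000 20.4000]
After op 5 tick(7): ref=24.0000 raw=[21.6000 28.8000]
After op 6 tick(3): ref=27.0000 raw=[24.3000 32.4000]
After op 7 tick(5): ref=32.0000 raw=[28.8000 38.4000]
Wrap final raw readings (mod 100): 28.8000 mod 100 = 28.8000; 38.4000 mod 100 = 38.4000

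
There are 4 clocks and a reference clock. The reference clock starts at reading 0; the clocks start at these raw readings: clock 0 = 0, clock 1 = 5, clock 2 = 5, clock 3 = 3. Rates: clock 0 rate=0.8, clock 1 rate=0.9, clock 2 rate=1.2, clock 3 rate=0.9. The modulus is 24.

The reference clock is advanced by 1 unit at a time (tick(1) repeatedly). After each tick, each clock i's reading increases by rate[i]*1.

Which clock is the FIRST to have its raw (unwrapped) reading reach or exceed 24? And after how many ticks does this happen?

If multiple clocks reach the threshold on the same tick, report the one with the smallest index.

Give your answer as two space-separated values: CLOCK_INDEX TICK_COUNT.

Answer: 2 16

Derivation:
clock 0: start=0, rate=0.8, needs 24-0 = 24; ticks = ceil(24/0.8) = ceil(30.0000) = 30; reading at tick 30 = 0 + 0.8*30 = 24.0000
clock 1: start=5, rate=0.9, needs 24-5 = 19; ticks = ceil(19/0.9) = ceil(21.1111) = 22; reading at tick 22 = 5 + 0.9*22 = 24.8000
clock 2: start=5, rate=1.2, needs 24-5 = 19; ticks = ceil(19/1.2) = ceil(15.8333) = 16; reading at tick 16 = 5 + 1.2*16 = 24.2000
clock 3: start=3, rate=0.9, needs 24-3 = 21; ticks = ceil(21/0.9) = ceil(23.3333) = 24; reading at tick 24 = 3 + 0.9*24 = 24.6000
Minimum tick count = 16; winners = [2]; smallest index = 2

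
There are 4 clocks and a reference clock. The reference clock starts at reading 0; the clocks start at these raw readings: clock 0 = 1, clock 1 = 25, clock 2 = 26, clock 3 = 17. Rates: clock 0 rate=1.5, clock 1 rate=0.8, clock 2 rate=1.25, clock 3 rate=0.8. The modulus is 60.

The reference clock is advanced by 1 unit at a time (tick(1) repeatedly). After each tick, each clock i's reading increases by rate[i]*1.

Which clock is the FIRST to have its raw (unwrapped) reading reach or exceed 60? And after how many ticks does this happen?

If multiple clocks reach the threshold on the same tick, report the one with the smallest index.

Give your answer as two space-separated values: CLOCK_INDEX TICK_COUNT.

Answer: 2 28

Derivation:
clock 0: start=1, rate=1.5, needs 60-1 = 59; ticks = ceil(59/1.5) = ceil(39.3333) = 40; reading at tick 40 = 1 + 1.5*40 = 61.0000
clock 1: start=25, rate=0.8, needs 60-25 = 35; ticks = ceil(35/0.8) = ceil(43.7500) = 44; reading at tick 44 = 25 + 0.8*44 = 60.2000
clock 2: start=26, rate=1.25, needs 60-26 = 34; ticks = ceil(34/1.25) = ceil(27.2000) = 28; reading at tick 28 = 26 + 1.25*28 = 61.0000
clock 3: start=17, rate=0.8, needs 60-17 = 43; ticks = ceil(43/0.8) = ceil(53.7500) = 54; reading at tick 54 = 17 + 0.8*54 = 60.2000
Minimum tick count = 28; winners = [2]; smallest index = 2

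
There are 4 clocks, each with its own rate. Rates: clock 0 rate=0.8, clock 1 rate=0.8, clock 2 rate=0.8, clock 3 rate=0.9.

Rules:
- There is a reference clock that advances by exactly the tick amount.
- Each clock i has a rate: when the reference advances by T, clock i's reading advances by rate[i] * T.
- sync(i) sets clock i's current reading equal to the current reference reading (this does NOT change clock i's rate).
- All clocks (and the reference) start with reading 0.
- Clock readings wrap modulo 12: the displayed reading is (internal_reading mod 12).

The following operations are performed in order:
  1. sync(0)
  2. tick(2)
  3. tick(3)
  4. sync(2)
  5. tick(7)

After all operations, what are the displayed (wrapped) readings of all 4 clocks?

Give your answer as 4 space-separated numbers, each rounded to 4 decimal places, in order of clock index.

Answer: 9.6000 9.6000 10.6000 10.8000

Derivation:
After op 1 sync(0): ref=0.0000 raw=[0.0000 0.0000 0.0000 0.0000]
After op 2 tick(2): ref=2.0000 raw=[1.6000 1.6000 1.6000 1.8000]
After op 3 tick(3): ref=5.0000 raw=[4.0000 4.0000 4.0000 4.5000]
After op 4 sync(2): ref=5.0000 raw=[4.0000 4.0000 5.0000 4.5000]
After op 5 tick(7): ref=12.0000 raw=[9.6000 9.6000 10.6000 10.8000]
Wrap final raw readings (mod 12): 9.6000 mod 12 = 9.6000; 9.6000 mod 12 = 9.6000; 10.6000 mod 12 = 10.6000; 10.8000 mod 12 = 10.8000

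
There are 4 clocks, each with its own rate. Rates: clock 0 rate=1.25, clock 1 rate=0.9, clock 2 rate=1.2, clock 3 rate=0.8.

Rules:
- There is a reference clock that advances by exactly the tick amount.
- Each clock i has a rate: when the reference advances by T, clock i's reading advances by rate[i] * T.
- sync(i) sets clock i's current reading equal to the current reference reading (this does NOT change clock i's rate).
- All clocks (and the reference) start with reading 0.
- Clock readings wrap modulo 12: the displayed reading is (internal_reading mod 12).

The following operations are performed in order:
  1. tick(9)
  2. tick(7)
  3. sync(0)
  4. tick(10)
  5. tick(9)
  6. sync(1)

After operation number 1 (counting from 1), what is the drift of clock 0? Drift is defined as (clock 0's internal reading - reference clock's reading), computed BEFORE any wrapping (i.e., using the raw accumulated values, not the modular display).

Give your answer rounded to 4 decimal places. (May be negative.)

After op 1 tick(9): ref=9.0000 raw=[11.2500 8.1000 10.8000 7.2000]
Drift of clock 0 after op 1: 11.2500 - 9.0000 = 2.2500

Answer: 2.2500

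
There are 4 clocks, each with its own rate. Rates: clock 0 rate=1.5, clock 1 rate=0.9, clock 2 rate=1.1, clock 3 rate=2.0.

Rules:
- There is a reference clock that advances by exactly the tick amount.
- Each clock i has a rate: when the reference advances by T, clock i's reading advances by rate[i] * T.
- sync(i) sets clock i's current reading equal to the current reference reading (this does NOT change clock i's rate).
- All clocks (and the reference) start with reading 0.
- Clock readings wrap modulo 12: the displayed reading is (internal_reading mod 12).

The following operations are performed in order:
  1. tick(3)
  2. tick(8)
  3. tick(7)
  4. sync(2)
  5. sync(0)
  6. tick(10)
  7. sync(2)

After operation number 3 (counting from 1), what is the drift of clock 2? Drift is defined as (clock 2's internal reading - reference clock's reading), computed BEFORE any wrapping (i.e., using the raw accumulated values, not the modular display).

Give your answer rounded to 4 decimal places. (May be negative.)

After op 1 tick(3): ref=3.0000 raw=[4.5000 2.7000 3.3000 6.0000]
After op 2 tick(8): ref=11.0000 raw=[16.5000 9.9000 12.1000 22.0000]
After op 3 tick(7): ref=18.0000 raw=[27.0000 16.2000 19.8000 36.0000]
Drift of clock 2 after op 3: 19.8000 - 18.0000 = 1.8000

Answer: 1.8000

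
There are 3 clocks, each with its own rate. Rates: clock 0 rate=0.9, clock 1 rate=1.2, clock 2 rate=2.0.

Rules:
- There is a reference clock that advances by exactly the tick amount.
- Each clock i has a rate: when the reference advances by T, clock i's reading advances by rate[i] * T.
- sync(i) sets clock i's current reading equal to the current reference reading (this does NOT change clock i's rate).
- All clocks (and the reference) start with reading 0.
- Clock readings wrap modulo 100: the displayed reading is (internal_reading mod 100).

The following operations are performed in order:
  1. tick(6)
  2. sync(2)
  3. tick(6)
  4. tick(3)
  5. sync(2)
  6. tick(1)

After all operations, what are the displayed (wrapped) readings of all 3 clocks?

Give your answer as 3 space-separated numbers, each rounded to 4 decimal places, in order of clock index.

After op 1 tick(6): ref=6.0000 raw=[5.4000 7.2000 12.0000]
After op 2 sync(2): ref=6.0000 raw=[5.4000 7.2000 6.0000]
After op 3 tick(6): ref=12.0000 raw=[10.8000 14.4000 18.0000]
After op 4 tick(3): ref=15.0000 raw=[13.5000 18.0000 24.0000]
After op 5 sync(2): ref=15.0000 raw=[13.5000 18.0000 15.0000]
After op 6 tick(1): ref=16.0000 raw=[14.4000 19.2000 17.0000]
Wrap final raw readings (mod 100): 14.4000 mod 100 = 14.4000; 19.2000 mod 100 = 19.2000; 17.0000 mod 100 = 17.0000

Answer: 14.4000 19.2000 17.0000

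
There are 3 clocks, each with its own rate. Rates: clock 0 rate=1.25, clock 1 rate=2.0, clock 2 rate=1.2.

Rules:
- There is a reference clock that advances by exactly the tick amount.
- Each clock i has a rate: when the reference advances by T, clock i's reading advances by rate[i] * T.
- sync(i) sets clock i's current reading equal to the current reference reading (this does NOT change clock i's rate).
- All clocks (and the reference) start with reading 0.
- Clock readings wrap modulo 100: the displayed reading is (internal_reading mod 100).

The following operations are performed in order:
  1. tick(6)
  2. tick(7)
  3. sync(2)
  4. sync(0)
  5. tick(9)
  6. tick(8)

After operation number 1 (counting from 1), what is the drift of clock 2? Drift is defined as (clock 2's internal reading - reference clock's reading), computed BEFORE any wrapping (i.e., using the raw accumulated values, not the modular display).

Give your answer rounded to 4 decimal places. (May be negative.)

After op 1 tick(6): ref=6.0000 raw=[7.5000 12.0000 7.2000]
Drift of clock 2 after op 1: 7.2000 - 6.0000 = 1.2000

Answer: 1.2000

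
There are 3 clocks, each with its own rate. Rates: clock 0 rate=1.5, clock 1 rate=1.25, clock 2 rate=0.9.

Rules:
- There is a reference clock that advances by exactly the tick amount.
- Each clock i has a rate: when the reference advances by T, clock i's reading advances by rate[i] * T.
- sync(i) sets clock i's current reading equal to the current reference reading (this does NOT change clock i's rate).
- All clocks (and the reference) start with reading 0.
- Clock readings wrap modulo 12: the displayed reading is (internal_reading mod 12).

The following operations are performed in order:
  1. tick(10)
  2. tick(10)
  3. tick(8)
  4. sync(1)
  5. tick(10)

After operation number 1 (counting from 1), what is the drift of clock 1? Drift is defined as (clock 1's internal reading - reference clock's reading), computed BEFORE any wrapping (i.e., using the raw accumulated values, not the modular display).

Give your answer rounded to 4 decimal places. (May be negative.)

After op 1 tick(10): ref=10.0000 raw=[15.0000 12.5000 9.0000]
Drift of clock 1 after op 1: 12.5000 - 10.0000 = 2.5000

Answer: 2.5000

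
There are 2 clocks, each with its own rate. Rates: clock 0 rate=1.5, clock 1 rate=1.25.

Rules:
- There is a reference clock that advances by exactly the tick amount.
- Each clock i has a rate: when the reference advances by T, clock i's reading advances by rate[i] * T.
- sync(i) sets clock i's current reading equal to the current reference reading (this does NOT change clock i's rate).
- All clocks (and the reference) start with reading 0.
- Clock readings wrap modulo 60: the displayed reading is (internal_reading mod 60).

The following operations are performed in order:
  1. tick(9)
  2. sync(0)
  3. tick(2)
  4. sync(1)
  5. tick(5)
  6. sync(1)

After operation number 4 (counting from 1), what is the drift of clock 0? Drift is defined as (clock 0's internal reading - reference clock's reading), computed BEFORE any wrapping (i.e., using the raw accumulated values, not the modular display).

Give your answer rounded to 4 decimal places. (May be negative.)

After op 1 tick(9): ref=9.0000 raw=[13.5000 11.2500]
After op 2 sync(0): ref=9.0000 raw=[9.0000 11.2500]
After op 3 tick(2): ref=11.0000 raw=[12.0000 13.7500]
After op 4 sync(1): ref=11.0000 raw=[12.0000 11.0000]
Drift of clock 0 after op 4: 12.0000 - 11.0000 = 1.0000

Answer: 1.0000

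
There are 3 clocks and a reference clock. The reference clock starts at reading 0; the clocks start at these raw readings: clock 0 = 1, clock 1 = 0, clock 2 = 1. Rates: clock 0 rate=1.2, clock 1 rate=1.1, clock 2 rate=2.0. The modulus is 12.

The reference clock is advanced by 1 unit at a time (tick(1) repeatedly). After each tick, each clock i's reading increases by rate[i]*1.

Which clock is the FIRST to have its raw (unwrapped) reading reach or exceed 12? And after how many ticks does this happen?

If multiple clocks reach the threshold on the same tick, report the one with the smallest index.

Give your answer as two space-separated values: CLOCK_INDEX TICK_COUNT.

clock 0: start=1, rate=1.2, needs 12-1 = 11; ticks = ceil(11/1.2) = ceil(9.1667) = 10; reading at tick 10 = 1 + 1.2*10 = 13.0000
clock 1: start=0, rate=1.1, needs 12-0 = 12; ticks = ceil(12/1.1) = ceil(10.9091) = 11; reading at tick 11 = 0 + 1.1*11 = 12.1000
clock 2: start=1, rate=2.0, needs 12-1 = 11; ticks = ceil(11/2.0) = ceil(5.5000) = 6; reading at tick 6 = 1 + 2.0*6 = 13.0000
Minimum tick count = 6; winners = [2]; smallest index = 2

Answer: 2 6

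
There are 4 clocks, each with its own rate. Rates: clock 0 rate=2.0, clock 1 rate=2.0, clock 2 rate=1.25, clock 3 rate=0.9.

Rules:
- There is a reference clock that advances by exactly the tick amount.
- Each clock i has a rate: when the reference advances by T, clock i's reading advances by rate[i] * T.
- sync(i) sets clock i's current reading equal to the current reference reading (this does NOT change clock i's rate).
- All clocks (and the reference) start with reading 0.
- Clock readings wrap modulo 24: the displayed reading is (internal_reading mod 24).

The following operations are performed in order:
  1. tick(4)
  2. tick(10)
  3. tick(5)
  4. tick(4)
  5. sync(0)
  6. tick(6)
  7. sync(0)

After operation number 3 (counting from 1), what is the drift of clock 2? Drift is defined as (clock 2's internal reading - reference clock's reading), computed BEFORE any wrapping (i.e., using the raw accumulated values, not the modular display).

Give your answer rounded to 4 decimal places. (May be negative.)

Answer: 4.7500

Derivation:
After op 1 tick(4): ref=4.0000 raw=[8.0000 8.0000 5.0000 3.6000]
After op 2 tick(10): ref=14.0000 raw=[28.0000 28.0000 17.5000 12.6000]
After op 3 tick(5): ref=19.0000 raw=[38.0000 38.0000 23.7500 17.1000]
Drift of clock 2 after op 3: 23.7500 - 19.0000 = 4.7500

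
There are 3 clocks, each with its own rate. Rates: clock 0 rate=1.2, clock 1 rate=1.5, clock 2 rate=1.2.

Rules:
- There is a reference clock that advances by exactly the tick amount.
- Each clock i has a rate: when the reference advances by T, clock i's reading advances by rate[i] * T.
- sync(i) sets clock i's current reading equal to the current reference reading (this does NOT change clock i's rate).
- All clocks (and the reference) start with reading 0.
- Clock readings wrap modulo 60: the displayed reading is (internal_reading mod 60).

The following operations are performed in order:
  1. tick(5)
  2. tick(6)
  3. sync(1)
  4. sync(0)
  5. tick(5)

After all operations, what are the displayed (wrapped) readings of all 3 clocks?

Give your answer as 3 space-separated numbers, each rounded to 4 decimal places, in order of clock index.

After op 1 tick(5): ref=5.0000 raw=[6.0000 7.5000 6.0000]
After op 2 tick(6): ref=11.0000 raw=[13.2000 16.5000 13.2000]
After op 3 sync(1): ref=11.0000 raw=[13.2000 11.0000 13.2000]
After op 4 sync(0): ref=11.0000 raw=[11.0000 11.0000 13.2000]
After op 5 tick(5): ref=16.0000 raw=[17.0000 18.5000 19.2000]
Wrap final raw readings (mod 60): 17.0000 mod 60 = 17.0000; 18.5000 mod 60 = 18.5000; 19.2000 mod 60 = 19.2000

Answer: 17.0000 18.5000 19.2000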